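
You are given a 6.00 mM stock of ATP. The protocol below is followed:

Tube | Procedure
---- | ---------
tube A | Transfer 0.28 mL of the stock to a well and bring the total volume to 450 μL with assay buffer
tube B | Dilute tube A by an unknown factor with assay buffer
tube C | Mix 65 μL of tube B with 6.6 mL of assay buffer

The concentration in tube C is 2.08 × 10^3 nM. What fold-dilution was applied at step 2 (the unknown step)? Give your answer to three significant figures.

17.5-fold

Step 1: 0.28 mL brought to 450 μL → factor 0.45/0.28 = 1.6071
Step 2: unknown factor x
Step 3: 65 μL + 6.6 mL = 6665 μL total → factor 6665/65 = 102.54
Product of known-step factors = 164.79
Overall factor = 6.00 mM / (2.08 × 10^3 nM) = 2884.6
x = 2884.6 / 164.79 = 17.5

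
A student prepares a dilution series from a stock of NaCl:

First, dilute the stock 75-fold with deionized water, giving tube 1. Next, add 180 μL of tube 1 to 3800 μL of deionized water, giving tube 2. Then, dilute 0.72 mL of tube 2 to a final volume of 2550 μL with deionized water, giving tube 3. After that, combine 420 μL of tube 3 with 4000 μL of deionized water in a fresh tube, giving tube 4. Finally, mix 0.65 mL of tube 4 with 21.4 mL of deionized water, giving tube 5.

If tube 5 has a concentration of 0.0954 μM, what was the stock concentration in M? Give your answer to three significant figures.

Step 1: 75-fold → factor 75
Step 2: 180 μL + 3800 μL = 3980 μL total → factor 3980/180 = 22.111
Step 3: 0.72 mL brought to 2550 μL → factor 2.55/0.72 = 3.5417
Step 4: 420 μL + 4000 μL = 4420 μL total → factor 4420/420 = 10.524
Step 5: 0.65 mL + 21.4 mL = 22.05 mL total → factor 22.05/0.65 = 33.923
Overall dilution factor = 75 × 22.111 × 3.5417 × 10.524 × 33.923 = 2.0968 × 10^6
Stock = 0.0954 μM × 2.0968 × 10^6 = 2.000 × 10^5 μM = 0.200 M

0.200 M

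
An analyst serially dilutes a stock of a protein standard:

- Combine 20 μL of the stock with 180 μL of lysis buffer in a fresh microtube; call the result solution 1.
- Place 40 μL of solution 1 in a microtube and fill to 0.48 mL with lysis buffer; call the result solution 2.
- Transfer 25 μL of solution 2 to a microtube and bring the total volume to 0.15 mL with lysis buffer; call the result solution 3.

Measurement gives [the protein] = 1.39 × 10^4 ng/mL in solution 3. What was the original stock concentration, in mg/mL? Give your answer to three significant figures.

Step 1: 20 μL + 180 μL = 200 μL total → factor 200/20 = 10
Step 2: 40 μL brought to 0.48 mL → factor 480/40 = 12
Step 3: 25 μL brought to 0.15 mL → factor 150/25 = 6
Overall dilution factor = 10 × 12 × 6 = 720
Stock = 1.39 × 10^4 ng/mL × 720 = 1.001 × 10^7 ng/mL = 10.0 mg/mL

10.0 mg/mL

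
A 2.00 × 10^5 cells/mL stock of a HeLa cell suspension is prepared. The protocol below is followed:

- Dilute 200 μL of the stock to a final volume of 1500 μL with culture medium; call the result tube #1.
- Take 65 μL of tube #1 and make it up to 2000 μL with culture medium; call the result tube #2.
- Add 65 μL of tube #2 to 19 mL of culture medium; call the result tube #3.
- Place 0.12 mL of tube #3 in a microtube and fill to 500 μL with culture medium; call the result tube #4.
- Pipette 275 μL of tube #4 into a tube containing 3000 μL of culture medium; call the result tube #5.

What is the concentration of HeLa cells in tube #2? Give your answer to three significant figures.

867 cells/mL

Step 1: 200 μL brought to 1500 μL → factor 1500/200 = 7.5
Step 2: 65 μL brought to 2000 μL → factor 2000/65 = 30.769
Dilution factor through tube #2 = 7.5 × 30.769 = 230.77
[tube #2] = 2.00 × 10^5 cells/mL / 230.77 = 867 cells/mL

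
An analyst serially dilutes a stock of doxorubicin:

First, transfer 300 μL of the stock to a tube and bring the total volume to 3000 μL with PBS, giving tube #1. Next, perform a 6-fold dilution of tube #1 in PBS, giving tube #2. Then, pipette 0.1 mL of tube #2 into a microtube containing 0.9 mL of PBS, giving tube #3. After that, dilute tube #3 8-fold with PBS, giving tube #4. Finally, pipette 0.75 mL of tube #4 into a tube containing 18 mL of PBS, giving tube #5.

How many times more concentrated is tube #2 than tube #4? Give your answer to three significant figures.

80.0

Step 1: 300 μL brought to 3000 μL → factor 3000/300 = 10
Step 2: 6-fold → factor 6
Step 3: 0.1 mL + 0.9 mL = 1 mL total → factor 1/0.1 = 10
Step 4: 8-fold → factor 8
Dilution factor to tube #2 = 60; to tube #4 = 4800
[tube #2]/[tube #4] = (factor to tube #4)/(factor to tube #2) = 4800/60 = 80.0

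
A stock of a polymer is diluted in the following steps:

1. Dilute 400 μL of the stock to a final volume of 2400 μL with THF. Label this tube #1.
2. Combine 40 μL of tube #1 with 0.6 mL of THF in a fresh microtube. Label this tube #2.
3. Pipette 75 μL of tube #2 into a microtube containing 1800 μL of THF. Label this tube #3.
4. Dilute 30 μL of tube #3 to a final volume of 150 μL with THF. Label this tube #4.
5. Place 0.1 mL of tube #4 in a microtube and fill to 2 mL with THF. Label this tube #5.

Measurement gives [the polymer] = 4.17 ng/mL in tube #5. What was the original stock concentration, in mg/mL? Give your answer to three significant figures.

1.00 mg/mL

Step 1: 400 μL brought to 2400 μL → factor 2400/400 = 6
Step 2: 40 μL + 0.6 mL = 640 μL total → factor 640/40 = 16
Step 3: 75 μL + 1800 μL = 1875 μL total → factor 1875/75 = 25
Step 4: 30 μL brought to 150 μL → factor 150/30 = 5
Step 5: 0.1 mL brought to 2 mL → factor 2/0.1 = 20
Overall dilution factor = 6 × 16 × 25 × 5 × 20 = 2.4 × 10^5
Stock = 4.17 ng/mL × 2.4 × 10^5 = 1.001 × 10^6 ng/mL = 1.00 mg/mL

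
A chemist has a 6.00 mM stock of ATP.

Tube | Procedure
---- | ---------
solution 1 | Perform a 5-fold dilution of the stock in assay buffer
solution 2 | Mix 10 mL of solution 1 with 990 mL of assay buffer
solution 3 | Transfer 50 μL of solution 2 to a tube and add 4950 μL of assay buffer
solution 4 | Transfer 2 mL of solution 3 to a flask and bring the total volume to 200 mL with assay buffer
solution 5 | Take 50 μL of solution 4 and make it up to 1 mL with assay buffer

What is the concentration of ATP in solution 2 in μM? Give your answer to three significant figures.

12.0 μM

Step 1: 5-fold → factor 5
Step 2: 10 mL + 990 mL = 1000 mL total → factor 1000/10 = 100
Dilution factor through solution 2 = 5 × 100 = 500
[solution 2] = 6.00 mM / 500 = 0.01200 mM = 12.0 μM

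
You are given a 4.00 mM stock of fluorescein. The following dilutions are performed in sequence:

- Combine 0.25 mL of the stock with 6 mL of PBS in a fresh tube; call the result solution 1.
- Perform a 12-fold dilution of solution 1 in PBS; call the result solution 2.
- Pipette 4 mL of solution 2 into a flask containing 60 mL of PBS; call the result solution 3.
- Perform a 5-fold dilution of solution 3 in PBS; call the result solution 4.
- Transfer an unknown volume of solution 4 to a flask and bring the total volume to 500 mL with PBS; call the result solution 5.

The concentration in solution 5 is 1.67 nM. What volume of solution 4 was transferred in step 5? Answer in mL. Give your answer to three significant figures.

Step 1: 0.25 mL + 6 mL = 6.25 mL total → factor 6.25/0.25 = 25
Step 2: 12-fold → factor 12
Step 3: 4 mL + 60 mL = 64 mL total → factor 64/4 = 16
Step 4: 5-fold → factor 5
Step 5: v brought to 500 mL → factor = 500 mL/v
Product of known-step factors = 24000
Overall factor = 4.00 mM / (1.67 nM) = 2.3952 × 10^6
Step-5 factor = 2.3952 × 10^6 / 24000 = 99.8
v = 500 mL / 99.8 = 5.01 mL

5.01 mL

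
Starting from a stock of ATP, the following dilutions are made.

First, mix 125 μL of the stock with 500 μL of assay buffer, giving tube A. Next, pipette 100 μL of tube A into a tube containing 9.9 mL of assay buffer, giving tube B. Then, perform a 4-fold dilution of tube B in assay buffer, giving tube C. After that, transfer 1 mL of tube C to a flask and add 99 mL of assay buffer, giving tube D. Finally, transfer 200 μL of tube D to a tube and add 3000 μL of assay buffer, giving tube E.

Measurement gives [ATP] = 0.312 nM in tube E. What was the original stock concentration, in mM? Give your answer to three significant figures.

0.998 mM

Step 1: 125 μL + 500 μL = 625 μL total → factor 625/125 = 5
Step 2: 100 μL + 9.9 mL = 10000 μL total → factor 10000/100 = 100
Step 3: 4-fold → factor 4
Step 4: 1 mL + 99 mL = 100 mL total → factor 100/1 = 100
Step 5: 200 μL + 3000 μL = 3200 μL total → factor 3200/200 = 16
Overall dilution factor = 5 × 100 × 4 × 100 × 16 = 3.2 × 10^6
Stock = 0.312 nM × 3.2 × 10^6 = 9.984 × 10^5 nM = 0.998 mM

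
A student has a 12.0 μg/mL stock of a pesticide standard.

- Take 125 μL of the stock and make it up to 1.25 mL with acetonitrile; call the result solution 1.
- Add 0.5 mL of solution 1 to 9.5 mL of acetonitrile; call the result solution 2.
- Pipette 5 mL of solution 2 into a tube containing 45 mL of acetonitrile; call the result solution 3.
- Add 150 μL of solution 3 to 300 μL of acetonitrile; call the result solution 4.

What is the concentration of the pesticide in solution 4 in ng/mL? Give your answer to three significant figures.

2.00 ng/mL

Step 1: 125 μL brought to 1.25 mL → factor 1250/125 = 10
Step 2: 0.5 mL + 9.5 mL = 10 mL total → factor 10/0.5 = 20
Step 3: 5 mL + 45 mL = 50 mL total → factor 50/5 = 10
Step 4: 150 μL + 300 μL = 450 μL total → factor 450/150 = 3
Dilution factor through solution 4 = 10 × 20 × 10 × 3 = 6000
[solution 4] = 12.0 μg/mL / 6000 = 0.002000 μg/mL = 2.00 ng/mL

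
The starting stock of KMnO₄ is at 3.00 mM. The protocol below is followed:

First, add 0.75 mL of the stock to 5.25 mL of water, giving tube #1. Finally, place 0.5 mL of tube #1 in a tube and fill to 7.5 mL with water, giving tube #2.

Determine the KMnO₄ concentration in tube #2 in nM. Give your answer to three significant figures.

2.50 × 10^4 nM

Step 1: 0.75 mL + 5.25 mL = 6 mL total → factor 6/0.75 = 8
Step 2: 0.5 mL brought to 7.5 mL → factor 7.5/0.5 = 15
Overall dilution factor = 8 × 15 = 120
Final = 3.00 mM / 120 = 0.02500 mM = 2.50 × 10^4 nM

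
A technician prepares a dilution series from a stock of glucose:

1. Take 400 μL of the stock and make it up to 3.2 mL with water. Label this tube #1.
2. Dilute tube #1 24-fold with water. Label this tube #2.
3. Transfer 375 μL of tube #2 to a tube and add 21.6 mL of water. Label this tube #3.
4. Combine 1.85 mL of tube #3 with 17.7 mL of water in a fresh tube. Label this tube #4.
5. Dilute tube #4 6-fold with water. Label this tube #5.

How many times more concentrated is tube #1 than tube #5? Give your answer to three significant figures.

Step 1: 400 μL brought to 3.2 mL → factor 3200/400 = 8
Step 2: 24-fold → factor 24
Step 3: 375 μL + 21.6 mL = 21975 μL total → factor 21975/375 = 58.6
Step 4: 1.85 mL + 17.7 mL = 19.55 mL total → factor 19.55/1.85 = 10.568
Step 5: 6-fold → factor 6
Dilution factor to tube #1 = 8; to tube #5 = 7.1339 × 10^5
[tube #1]/[tube #5] = (factor to tube #5)/(factor to tube #1) = 7.1339 × 10^5/8 = 8.92 × 10^4

8.92 × 10^4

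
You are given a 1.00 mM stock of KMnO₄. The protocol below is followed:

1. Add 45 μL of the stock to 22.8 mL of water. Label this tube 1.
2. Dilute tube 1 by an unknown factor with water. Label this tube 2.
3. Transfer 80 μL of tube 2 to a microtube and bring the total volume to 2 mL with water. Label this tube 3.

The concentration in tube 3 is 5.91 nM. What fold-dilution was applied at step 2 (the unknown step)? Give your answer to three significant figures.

Step 1: 45 μL + 22.8 mL = 22845 μL total → factor 22845/45 = 507.67
Step 2: unknown factor x
Step 3: 80 μL brought to 2 mL → factor 2000/80 = 25
Product of known-step factors = 12692
Overall factor = 1.00 mM / (5.91 nM) = 1.692 × 10^5
x = 1.692 × 10^5 / 12692 = 13.3

13.3-fold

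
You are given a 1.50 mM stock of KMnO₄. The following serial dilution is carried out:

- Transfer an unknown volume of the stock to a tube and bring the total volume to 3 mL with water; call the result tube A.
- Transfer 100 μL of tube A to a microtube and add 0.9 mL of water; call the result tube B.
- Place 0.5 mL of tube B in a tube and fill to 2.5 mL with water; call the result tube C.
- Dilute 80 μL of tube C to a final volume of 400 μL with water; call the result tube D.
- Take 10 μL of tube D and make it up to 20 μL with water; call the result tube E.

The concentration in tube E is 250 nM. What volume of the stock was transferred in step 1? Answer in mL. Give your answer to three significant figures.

0.250 mL

Step 1: v brought to 3 mL → factor = 3 mL/v
Step 2: 100 μL + 0.9 mL = 1000 μL total → factor 1000/100 = 10
Step 3: 0.5 mL brought to 2.5 mL → factor 2.5/0.5 = 5
Step 4: 80 μL brought to 400 μL → factor 400/80 = 5
Step 5: 10 μL brought to 20 μL → factor 20/10 = 2
Product of known-step factors = 500
Overall factor = 1.50 mM / (250 nM) = 6000
Step-1 factor = 6000 / 500 = 12
v = 3 mL / 12 = 0.250 mL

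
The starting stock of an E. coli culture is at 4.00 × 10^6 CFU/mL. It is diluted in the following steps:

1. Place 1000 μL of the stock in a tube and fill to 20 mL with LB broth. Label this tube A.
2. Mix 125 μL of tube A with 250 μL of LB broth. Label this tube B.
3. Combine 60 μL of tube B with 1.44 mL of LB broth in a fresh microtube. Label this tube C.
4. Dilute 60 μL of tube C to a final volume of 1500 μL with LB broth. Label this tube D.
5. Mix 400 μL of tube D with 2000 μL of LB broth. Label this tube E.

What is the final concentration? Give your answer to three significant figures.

Step 1: 1000 μL brought to 20 mL → factor 20000/1000 = 20
Step 2: 125 μL + 250 μL = 375 μL total → factor 375/125 = 3
Step 3: 60 μL + 1.44 mL = 1500 μL total → factor 1500/60 = 25
Step 4: 60 μL brought to 1500 μL → factor 1500/60 = 25
Step 5: 400 μL + 2000 μL = 2400 μL total → factor 2400/400 = 6
Overall dilution factor = 20 × 3 × 25 × 25 × 6 = 2.25 × 10^5
Final = 4.00 × 10^6 CFU/mL / 2.25 × 10^5 = 17.8 CFU/mL

17.8 CFU/mL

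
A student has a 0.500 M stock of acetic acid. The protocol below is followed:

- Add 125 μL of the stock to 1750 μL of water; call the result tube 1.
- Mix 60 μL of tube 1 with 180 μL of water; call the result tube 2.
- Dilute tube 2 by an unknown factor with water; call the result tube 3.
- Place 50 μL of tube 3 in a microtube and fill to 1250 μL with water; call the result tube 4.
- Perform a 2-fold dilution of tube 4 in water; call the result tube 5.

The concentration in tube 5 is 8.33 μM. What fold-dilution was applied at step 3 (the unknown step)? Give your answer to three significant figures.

Step 1: 125 μL + 1750 μL = 1875 μL total → factor 1875/125 = 15
Step 2: 60 μL + 180 μL = 240 μL total → factor 240/60 = 4
Step 3: unknown factor x
Step 4: 50 μL brought to 1250 μL → factor 1250/50 = 25
Step 5: 2-fold → factor 2
Product of known-step factors = 3000
Overall factor = 0.500 M / (8.33 μM) = 60024
x = 60024 / 3000 = 20.0

20.0-fold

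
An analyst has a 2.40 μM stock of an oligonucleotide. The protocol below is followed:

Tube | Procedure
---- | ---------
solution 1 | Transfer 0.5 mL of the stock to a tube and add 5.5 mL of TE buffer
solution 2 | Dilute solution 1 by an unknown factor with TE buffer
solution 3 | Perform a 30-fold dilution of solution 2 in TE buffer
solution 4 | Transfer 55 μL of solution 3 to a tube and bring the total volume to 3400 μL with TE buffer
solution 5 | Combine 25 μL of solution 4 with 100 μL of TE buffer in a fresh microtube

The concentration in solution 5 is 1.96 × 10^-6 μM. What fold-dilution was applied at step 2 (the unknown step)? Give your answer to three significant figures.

11.0-fold

Step 1: 0.5 mL + 5.5 mL = 6 mL total → factor 6/0.5 = 12
Step 2: unknown factor x
Step 3: 30-fold → factor 30
Step 4: 55 μL brought to 3400 μL → factor 3400/55 = 61.818
Step 5: 25 μL + 100 μL = 125 μL total → factor 125/25 = 5
Product of known-step factors = 1.1127 × 10^5
Overall factor = 2.40 μM / (1.96 × 10^-6 μM) = 1.2245 × 10^6
x = 1.2245 × 10^6 / 1.1127 × 10^5 = 11.0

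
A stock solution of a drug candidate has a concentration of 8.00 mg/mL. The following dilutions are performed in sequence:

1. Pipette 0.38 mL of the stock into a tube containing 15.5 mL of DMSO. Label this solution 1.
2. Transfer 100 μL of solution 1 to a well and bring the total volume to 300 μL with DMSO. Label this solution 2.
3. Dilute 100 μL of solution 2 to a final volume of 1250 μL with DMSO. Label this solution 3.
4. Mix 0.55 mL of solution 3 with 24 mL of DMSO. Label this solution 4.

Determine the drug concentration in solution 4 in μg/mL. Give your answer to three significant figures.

0.114 μg/mL

Step 1: 0.38 mL + 15.5 mL = 15.88 mL total → factor 15.88/0.38 = 41.789
Step 2: 100 μL brought to 300 μL → factor 300/100 = 3
Step 3: 100 μL brought to 1250 μL → factor 1250/100 = 12.5
Step 4: 0.55 mL + 24 mL = 24.55 mL total → factor 24.55/0.55 = 44.636
Overall dilution factor = 41.789 × 3 × 12.5 × 44.636 = 69950
Final = 8.00 mg/mL / 69950 = 0.0001144 mg/mL = 0.114 μg/mL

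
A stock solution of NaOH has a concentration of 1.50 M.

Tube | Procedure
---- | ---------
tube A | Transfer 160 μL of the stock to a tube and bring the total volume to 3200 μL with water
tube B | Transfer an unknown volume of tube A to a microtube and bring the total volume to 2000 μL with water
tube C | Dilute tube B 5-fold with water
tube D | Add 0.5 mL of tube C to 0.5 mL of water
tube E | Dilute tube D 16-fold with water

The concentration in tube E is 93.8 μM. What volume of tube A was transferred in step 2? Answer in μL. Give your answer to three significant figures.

Step 1: 160 μL brought to 3200 μL → factor 3200/160 = 20
Step 2: v brought to 2000 μL → factor = 2000 μL/v
Step 3: 5-fold → factor 5
Step 4: 0.5 mL + 0.5 mL = 1 mL total → factor 1/0.5 = 2
Step 5: 16-fold → factor 16
Product of known-step factors = 3200
Overall factor = 1.50 M / (93.8 μM) = 15991
Step-2 factor = 15991 / 3200 = 4.9973
v = 2000 μL / 4.9973 = 400 μL

400 μL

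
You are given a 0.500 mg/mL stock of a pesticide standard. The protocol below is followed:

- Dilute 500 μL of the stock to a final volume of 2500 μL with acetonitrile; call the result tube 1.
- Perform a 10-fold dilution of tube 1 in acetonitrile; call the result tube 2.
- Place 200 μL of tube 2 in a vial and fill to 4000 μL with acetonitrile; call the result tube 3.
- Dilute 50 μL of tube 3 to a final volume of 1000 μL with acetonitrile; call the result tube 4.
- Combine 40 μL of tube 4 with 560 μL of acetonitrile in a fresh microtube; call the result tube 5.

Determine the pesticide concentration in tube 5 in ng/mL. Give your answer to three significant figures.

Step 1: 500 μL brought to 2500 μL → factor 2500/500 = 5
Step 2: 10-fold → factor 10
Step 3: 200 μL brought to 4000 μL → factor 4000/200 = 20
Step 4: 50 μL brought to 1000 μL → factor 1000/50 = 20
Step 5: 40 μL + 560 μL = 600 μL total → factor 600/40 = 15
Overall dilution factor = 5 × 10 × 20 × 20 × 15 = 3 × 10^5
Final = 0.500 mg/mL / 3 × 10^5 = 1.667 × 10^-6 mg/mL = 1.67 ng/mL

1.67 ng/mL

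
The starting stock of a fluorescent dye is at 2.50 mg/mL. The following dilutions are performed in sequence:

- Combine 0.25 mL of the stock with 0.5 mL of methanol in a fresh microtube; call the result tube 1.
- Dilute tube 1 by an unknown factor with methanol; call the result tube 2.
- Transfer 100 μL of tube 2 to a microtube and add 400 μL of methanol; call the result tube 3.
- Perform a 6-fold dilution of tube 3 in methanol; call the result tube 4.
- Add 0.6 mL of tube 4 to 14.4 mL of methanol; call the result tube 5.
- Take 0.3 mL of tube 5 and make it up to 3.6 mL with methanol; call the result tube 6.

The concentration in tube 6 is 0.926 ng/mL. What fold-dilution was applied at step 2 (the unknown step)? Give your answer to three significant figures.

Step 1: 0.25 mL + 0.5 mL = 0.75 mL total → factor 0.75/0.25 = 3
Step 2: unknown factor x
Step 3: 100 μL + 400 μL = 500 μL total → factor 500/100 = 5
Step 4: 6-fold → factor 6
Step 5: 0.6 mL + 14.4 mL = 15 mL total → factor 15/0.6 = 25
Step 6: 0.3 mL brought to 3.6 mL → factor 3.6/0.3 = 12
Product of known-step factors = 27000
Overall factor = 2.50 mg/mL / (0.926 ng/mL) = 2.6998 × 10^6
x = 2.6998 × 10^6 / 27000 = 100

100-fold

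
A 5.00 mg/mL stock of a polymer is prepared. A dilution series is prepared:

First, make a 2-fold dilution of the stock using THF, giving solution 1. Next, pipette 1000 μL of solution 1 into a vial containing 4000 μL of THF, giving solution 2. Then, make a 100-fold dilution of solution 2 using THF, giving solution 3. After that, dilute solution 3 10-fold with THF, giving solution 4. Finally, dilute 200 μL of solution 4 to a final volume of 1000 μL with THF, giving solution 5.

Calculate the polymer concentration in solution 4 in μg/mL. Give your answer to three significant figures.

0.500 μg/mL

Step 1: 2-fold → factor 2
Step 2: 1000 μL + 4000 μL = 5000 μL total → factor 5000/1000 = 5
Step 3: 100-fold → factor 100
Step 4: 10-fold → factor 10
Dilution factor through solution 4 = 2 × 5 × 100 × 10 = 10000
[solution 4] = 5.00 mg/mL / 10000 = 0.0005000 mg/mL = 0.500 μg/mL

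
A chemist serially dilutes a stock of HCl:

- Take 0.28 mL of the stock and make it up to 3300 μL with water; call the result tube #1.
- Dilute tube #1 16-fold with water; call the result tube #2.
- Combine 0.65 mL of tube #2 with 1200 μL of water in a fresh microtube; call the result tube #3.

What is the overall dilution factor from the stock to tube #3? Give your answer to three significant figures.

537

Step 1: 0.28 mL brought to 3300 μL → factor 3.3/0.28 = 11.786
Step 2: 16-fold → factor 16
Step 3: 0.65 mL + 1200 μL = 1.85 mL total → factor 1.85/0.65 = 2.8462
Overall dilution factor = 11.786 × 16 × 2.8462 = 536.7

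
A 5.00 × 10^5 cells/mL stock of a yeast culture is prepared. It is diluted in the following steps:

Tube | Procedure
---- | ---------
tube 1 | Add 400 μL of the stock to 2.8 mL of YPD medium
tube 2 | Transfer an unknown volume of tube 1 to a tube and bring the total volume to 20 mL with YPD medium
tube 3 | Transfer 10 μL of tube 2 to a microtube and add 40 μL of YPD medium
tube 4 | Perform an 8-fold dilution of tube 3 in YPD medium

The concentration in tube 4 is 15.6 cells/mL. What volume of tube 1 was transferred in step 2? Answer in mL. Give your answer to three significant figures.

0.200 mL

Step 1: 400 μL + 2.8 mL = 3200 μL total → factor 3200/400 = 8
Step 2: v brought to 20 mL → factor = 20 mL/v
Step 3: 10 μL + 40 μL = 50 μL total → factor 50/10 = 5
Step 4: 8-fold → factor 8
Product of known-step factors = 320
Overall factor = 5.00 × 10^5 cells/mL / (15.6 cells/mL) = 32051
Step-2 factor = 32051 / 320 = 100.16
v = 20 mL / 100.16 = 0.200 mL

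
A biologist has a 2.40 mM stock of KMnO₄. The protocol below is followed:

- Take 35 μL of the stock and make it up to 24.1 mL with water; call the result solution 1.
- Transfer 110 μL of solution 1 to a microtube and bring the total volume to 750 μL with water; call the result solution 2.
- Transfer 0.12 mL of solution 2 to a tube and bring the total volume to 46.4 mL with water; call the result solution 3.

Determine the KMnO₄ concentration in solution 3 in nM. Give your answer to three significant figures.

1.32 nM

Step 1: 35 μL brought to 24.1 mL → factor 24100/35 = 688.57
Step 2: 110 μL brought to 750 μL → factor 750/110 = 6.8182
Step 3: 0.12 mL brought to 46.4 mL → factor 46.4/0.12 = 386.67
Overall dilution factor = 688.57 × 6.8182 × 386.67 = 1.8153 × 10^6
Final = 2.40 mM / 1.8153 × 10^6 = 1.322 × 10^-6 mM = 1.32 nM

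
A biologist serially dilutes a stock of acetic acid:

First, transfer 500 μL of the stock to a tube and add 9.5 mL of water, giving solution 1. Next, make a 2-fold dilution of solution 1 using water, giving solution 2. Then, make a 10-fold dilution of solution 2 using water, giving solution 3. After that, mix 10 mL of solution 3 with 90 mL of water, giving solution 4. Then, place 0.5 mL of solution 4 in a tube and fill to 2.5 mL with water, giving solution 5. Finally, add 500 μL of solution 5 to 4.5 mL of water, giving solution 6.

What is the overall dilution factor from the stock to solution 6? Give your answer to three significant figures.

Step 1: 500 μL + 9.5 mL = 10000 μL total → factor 10000/500 = 20
Step 2: 2-fold → factor 2
Step 3: 10-fold → factor 10
Step 4: 10 mL + 90 mL = 100 mL total → factor 100/10 = 10
Step 5: 0.5 mL brought to 2.5 mL → factor 2.5/0.5 = 5
Step 6: 500 μL + 4.5 mL = 5000 μL total → factor 5000/500 = 10
Overall dilution factor = 20 × 2 × 10 × 10 × 5 × 10 = 2 × 10^5

2.00 × 10^5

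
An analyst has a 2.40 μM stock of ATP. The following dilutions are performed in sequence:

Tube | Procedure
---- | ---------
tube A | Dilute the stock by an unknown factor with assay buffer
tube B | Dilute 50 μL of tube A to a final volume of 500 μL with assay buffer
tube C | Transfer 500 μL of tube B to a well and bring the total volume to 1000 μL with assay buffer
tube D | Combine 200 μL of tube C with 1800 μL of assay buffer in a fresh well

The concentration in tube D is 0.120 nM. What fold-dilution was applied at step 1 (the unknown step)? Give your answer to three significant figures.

100-fold

Step 1: unknown factor x
Step 2: 50 μL brought to 500 μL → factor 500/50 = 10
Step 3: 500 μL brought to 1000 μL → factor 1000/500 = 2
Step 4: 200 μL + 1800 μL = 2000 μL total → factor 2000/200 = 10
Product of known-step factors = 200
Overall factor = 2.40 μM / (0.120 nM) = 20000
x = 20000 / 200 = 100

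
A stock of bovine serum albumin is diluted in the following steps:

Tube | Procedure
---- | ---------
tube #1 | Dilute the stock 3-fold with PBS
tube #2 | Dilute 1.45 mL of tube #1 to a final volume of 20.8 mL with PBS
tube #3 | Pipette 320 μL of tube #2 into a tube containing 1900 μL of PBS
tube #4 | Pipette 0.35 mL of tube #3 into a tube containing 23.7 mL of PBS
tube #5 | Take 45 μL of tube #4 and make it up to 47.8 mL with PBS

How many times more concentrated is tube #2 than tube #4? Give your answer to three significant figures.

Step 1: 3-fold → factor 3
Step 2: 1.45 mL brought to 20.8 mL → factor 20.8/1.45 = 14.345
Step 3: 320 μL + 1900 μL = 2220 μL total → factor 2220/320 = 6.9375
Step 4: 0.35 mL + 23.7 mL = 24.05 mL total → factor 24.05/0.35 = 68.714
Dilution factor to tube #2 = 43.034; to tube #4 = 20515
[tube #2]/[tube #4] = (factor to tube #4)/(factor to tube #2) = 20515/43.034 = 477

477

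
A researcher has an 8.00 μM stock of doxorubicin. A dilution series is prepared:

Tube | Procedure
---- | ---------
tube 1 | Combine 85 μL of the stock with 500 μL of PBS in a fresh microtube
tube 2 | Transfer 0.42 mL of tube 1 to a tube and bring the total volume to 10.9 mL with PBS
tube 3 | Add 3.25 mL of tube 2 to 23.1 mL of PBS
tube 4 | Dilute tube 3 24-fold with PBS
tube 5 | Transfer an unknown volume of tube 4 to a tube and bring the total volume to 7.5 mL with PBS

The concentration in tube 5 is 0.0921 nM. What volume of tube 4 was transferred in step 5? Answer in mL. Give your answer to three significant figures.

Step 1: 85 μL + 500 μL = 585 μL total → factor 585/85 = 6.8824
Step 2: 0.42 mL brought to 10.9 mL → factor 10.9/0.42 = 25.952
Step 3: 3.25 mL + 23.1 mL = 26.35 mL total → factor 26.35/3.25 = 8.1077
Step 4: 24-fold → factor 24
Step 5: v brought to 7.5 mL → factor = 7.5 mL/v
Product of known-step factors = 34755
Overall factor = 8.00 μM / (0.0921 nM) = 86862
Step-5 factor = 86862 / 34755 = 2.4992
v = 7.5 mL / 2.4992 = 3.00 mL

3.00 mL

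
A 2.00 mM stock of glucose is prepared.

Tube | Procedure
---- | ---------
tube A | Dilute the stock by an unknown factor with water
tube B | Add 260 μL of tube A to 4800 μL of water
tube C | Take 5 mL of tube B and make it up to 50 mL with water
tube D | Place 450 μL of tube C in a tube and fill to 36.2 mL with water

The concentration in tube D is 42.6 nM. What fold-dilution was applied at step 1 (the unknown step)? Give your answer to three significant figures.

Step 1: unknown factor x
Step 2: 260 μL + 4800 μL = 5060 μL total → factor 5060/260 = 19.462
Step 3: 5 mL brought to 50 mL → factor 50/5 = 10
Step 4: 450 μL brought to 36.2 mL → factor 36200/450 = 80.444
Product of known-step factors = 15656
Overall factor = 2.00 mM / (42.6 nM) = 46948
x = 46948 / 15656 = 3.00

3.00-fold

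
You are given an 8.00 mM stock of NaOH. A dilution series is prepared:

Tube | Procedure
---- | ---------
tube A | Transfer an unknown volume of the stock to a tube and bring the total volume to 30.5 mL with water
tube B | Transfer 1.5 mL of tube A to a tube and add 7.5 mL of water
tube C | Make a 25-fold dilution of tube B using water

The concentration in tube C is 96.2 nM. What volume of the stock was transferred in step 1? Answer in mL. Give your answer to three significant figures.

Step 1: v brought to 30.5 mL → factor = 30.5 mL/v
Step 2: 1.5 mL + 7.5 mL = 9 mL total → factor 9/1.5 = 6
Step 3: 25-fold → factor 25
Product of known-step factors = 150
Overall factor = 8.00 mM / (96.2 nM) = 83160
Step-1 factor = 83160 / 150 = 554.4
v = 30.5 mL / 554.4 = 0.0550 mL

0.0550 mL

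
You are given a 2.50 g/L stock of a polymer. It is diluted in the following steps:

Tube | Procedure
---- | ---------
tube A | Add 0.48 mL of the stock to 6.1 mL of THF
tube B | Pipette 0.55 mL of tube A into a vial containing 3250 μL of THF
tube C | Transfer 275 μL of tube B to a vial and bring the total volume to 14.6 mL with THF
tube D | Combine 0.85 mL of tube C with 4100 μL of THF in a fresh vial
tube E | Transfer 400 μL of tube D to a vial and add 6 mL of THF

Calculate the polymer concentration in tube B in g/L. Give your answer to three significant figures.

Step 1: 0.48 mL + 6.1 mL = 6.58 mL total → factor 6.58/0.48 = 13.708
Step 2: 0.55 mL + 3250 μL = 3.8 mL total → factor 3.8/0.55 = 6.9091
Dilution factor through tube B = 13.708 × 6.9091 = 94.712
[tube B] = 2.50 g/L / 94.712 = 0.0264 g/L

0.0264 g/L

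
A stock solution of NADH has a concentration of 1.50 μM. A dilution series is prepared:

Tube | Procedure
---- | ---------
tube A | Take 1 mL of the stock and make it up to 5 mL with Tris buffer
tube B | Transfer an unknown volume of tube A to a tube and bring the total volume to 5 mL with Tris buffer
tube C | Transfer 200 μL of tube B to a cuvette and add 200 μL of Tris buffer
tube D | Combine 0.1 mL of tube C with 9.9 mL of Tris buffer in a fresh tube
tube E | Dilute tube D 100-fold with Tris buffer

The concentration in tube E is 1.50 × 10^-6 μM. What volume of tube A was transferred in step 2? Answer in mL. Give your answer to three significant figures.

0.500 mL

Step 1: 1 mL brought to 5 mL → factor 5/1 = 5
Step 2: v brought to 5 mL → factor = 5 mL/v
Step 3: 200 μL + 200 μL = 400 μL total → factor 400/200 = 2
Step 4: 0.1 mL + 9.9 mL = 10 mL total → factor 10/0.1 = 100
Step 5: 100-fold → factor 100
Product of known-step factors = 1 × 10^5
Overall factor = 1.50 μM / (1.50 × 10^-6 μM) = 1 × 10^6
Step-2 factor = 1 × 10^6 / 1 × 10^5 = 10
v = 5 mL / 10 = 0.500 mL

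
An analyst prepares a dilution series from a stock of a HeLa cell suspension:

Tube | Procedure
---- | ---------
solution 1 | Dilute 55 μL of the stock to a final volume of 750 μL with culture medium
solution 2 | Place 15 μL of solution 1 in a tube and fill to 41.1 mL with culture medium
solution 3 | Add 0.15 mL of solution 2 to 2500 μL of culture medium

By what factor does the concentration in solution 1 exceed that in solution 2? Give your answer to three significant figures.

Step 1: 55 μL brought to 750 μL → factor 750/55 = 13.636
Step 2: 15 μL brought to 41.1 mL → factor 41100/15 = 2740
Dilution factor to solution 1 = 13.636; to solution 2 = 37364
[solution 1]/[solution 2] = (factor to solution 2)/(factor to solution 1) = 37364/13.636 = 2.74 × 10^3

2.74 × 10^3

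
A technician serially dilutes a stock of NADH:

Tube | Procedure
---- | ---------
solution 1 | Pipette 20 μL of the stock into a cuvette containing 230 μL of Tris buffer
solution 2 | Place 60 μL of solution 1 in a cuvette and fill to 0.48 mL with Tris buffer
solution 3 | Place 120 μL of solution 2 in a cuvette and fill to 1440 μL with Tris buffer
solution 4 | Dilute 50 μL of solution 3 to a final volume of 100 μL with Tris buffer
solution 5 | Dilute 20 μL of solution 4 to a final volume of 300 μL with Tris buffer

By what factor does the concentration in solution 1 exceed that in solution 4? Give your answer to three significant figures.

Step 1: 20 μL + 230 μL = 250 μL total → factor 250/20 = 12.5
Step 2: 60 μL brought to 0.48 mL → factor 480/60 = 8
Step 3: 120 μL brought to 1440 μL → factor 1440/120 = 12
Step 4: 50 μL brought to 100 μL → factor 100/50 = 2
Dilution factor to solution 1 = 12.5; to solution 4 = 2400
[solution 1]/[solution 4] = (factor to solution 4)/(factor to solution 1) = 2400/12.5 = 192

192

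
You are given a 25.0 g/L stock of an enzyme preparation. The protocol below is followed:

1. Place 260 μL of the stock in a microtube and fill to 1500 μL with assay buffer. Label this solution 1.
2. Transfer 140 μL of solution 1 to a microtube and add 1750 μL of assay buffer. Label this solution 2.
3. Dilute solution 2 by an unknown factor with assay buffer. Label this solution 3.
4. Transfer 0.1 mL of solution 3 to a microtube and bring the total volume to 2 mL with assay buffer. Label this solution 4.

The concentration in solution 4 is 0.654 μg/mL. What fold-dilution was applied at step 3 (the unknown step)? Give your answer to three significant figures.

Step 1: 260 μL brought to 1500 μL → factor 1500/260 = 5.7692
Step 2: 140 μL + 1750 μL = 1890 μL total → factor 1890/140 = 13.5
Step 3: unknown factor x
Step 4: 0.1 mL brought to 2 mL → factor 2/0.1 = 20
Product of known-step factors = 1557.7
Overall factor = 25.0 g/L / (0.654 μg/mL) = 38226
x = 38226 / 1557.7 = 24.5

24.5-fold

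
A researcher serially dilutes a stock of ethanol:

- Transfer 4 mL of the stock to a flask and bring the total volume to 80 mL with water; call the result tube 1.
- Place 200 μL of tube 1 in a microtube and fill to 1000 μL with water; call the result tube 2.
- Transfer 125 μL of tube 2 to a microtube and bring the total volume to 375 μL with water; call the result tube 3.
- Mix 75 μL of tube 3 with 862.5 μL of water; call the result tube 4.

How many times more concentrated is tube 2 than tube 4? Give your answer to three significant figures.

37.5

Step 1: 4 mL brought to 80 mL → factor 80/4 = 20
Step 2: 200 μL brought to 1000 μL → factor 1000/200 = 5
Step 3: 125 μL brought to 375 μL → factor 375/125 = 3
Step 4: 75 μL + 862.5 μL = 937.5 μL total → factor 937.5/75 = 12.5
Dilution factor to tube 2 = 100; to tube 4 = 3750
[tube 2]/[tube 4] = (factor to tube 4)/(factor to tube 2) = 3750/100 = 37.5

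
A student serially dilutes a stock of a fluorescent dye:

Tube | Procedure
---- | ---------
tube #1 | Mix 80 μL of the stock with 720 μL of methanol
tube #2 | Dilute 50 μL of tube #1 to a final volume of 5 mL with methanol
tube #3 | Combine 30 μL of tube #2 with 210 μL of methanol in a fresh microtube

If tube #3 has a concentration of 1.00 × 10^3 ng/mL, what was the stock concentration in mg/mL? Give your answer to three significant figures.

Step 1: 80 μL + 720 μL = 800 μL total → factor 800/80 = 10
Step 2: 50 μL brought to 5 mL → factor 5000/50 = 100
Step 3: 30 μL + 210 μL = 240 μL total → factor 240/30 = 8
Overall dilution factor = 10 × 100 × 8 = 8000
Stock = 1.00 × 10^3 ng/mL × 8000 = 8.000 × 10^6 ng/mL = 8.00 mg/mL

8.00 mg/mL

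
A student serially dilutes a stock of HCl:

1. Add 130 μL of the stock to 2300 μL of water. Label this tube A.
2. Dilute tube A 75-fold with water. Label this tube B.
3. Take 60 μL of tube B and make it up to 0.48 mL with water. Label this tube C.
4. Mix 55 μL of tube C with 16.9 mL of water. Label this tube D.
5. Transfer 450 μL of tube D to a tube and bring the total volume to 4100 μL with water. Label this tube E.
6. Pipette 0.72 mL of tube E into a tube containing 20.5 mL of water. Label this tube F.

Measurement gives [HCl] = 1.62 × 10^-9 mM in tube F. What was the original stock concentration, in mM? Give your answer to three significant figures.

Step 1: 130 μL + 2300 μL = 2430 μL total → factor 2430/130 = 18.692
Step 2: 75-fold → factor 75
Step 3: 60 μL brought to 0.48 mL → factor 480/60 = 8
Step 4: 55 μL + 16.9 mL = 16955 μL total → factor 16955/55 = 308.27
Step 5: 450 μL brought to 4100 μL → factor 4100/450 = 9.1111
Step 6: 0.72 mL + 20.5 mL = 21.22 mL total → factor 21.22/0.72 = 29.472
Overall dilution factor = 18.692 × 75 × 8 × 308.27 × 9.1111 × 29.472 = 9.284 × 10^8
Stock = 1.62 × 10^-9 mM × 9.284 × 10^8 = 1.50 mM

1.50 mM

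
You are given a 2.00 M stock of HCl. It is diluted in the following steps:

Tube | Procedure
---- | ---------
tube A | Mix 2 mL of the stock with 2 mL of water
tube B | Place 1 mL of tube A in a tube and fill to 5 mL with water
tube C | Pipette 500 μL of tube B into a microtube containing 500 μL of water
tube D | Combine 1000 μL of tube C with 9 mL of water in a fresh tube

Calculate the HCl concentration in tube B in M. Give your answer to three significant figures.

Step 1: 2 mL + 2 mL = 4 mL total → factor 4/2 = 2
Step 2: 1 mL brought to 5 mL → factor 5/1 = 5
Dilution factor through tube B = 2 × 5 = 10
[tube B] = 2.00 M / 10 = 0.200 M

0.200 M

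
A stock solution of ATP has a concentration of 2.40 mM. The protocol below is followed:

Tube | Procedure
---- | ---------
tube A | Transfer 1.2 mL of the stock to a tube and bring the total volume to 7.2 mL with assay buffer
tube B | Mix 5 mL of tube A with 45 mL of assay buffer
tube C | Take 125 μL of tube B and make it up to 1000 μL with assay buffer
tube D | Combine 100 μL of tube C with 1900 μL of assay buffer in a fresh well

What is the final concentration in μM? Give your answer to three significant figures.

0.250 μM

Step 1: 1.2 mL brought to 7.2 mL → factor 7.2/1.2 = 6
Step 2: 5 mL + 45 mL = 50 mL total → factor 50/5 = 10
Step 3: 125 μL brought to 1000 μL → factor 1000/125 = 8
Step 4: 100 μL + 1900 μL = 2000 μL total → factor 2000/100 = 20
Overall dilution factor = 6 × 10 × 8 × 20 = 9600
Final = 2.40 mM / 9600 = 0.0002500 mM = 0.250 μM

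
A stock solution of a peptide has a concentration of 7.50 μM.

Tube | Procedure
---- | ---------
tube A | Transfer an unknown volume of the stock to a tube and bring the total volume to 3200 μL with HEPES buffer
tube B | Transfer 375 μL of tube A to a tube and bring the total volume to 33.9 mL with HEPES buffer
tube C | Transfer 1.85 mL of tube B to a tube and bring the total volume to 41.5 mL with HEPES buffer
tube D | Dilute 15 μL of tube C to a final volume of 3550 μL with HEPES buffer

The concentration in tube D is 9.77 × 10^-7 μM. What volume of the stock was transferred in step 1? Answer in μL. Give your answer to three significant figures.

200 μL

Step 1: v brought to 3200 μL → factor = 3200 μL/v
Step 2: 375 μL brought to 33.9 mL → factor 33900/375 = 90.4
Step 3: 1.85 mL brought to 41.5 mL → factor 41.5/1.85 = 22.432
Step 4: 15 μL brought to 3550 μL → factor 3550/15 = 236.67
Product of known-step factors = 4.7993 × 10^5
Overall factor = 7.50 μM / (9.77 × 10^-7 μM) = 7.6766 × 10^6
Step-1 factor = 7.6766 × 10^6 / 4.7993 × 10^5 = 15.995
v = 3200 μL / 15.995 = 200 μL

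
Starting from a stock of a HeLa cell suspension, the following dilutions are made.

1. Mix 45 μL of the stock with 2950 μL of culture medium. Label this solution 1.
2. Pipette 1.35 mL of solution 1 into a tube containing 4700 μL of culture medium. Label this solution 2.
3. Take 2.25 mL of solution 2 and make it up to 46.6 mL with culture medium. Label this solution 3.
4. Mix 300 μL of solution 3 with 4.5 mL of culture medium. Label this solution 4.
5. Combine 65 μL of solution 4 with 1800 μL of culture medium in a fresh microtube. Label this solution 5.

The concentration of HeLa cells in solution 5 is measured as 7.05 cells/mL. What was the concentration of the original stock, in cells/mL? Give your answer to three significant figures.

Step 1: 45 μL + 2950 μL = 2995 μL total → factor 2995/45 = 66.556
Step 2: 1.35 mL + 4700 μL = 6.05 mL total → factor 6.05/1.35 = 4.4815
Step 3: 2.25 mL brought to 46.6 mL → factor 46.6/2.25 = 20.711
Step 4: 300 μL + 4.5 mL = 4800 μL total → factor 4800/300 = 16
Step 5: 65 μL + 1800 μL = 1865 μL total → factor 1865/65 = 28.692
Overall dilution factor = 66.556 × 4.4815 × 20.711 × 16 × 28.692 = 2.8359 × 10^6
Stock = 7.05 cells/mL × 2.8359 × 10^6 = 2.00 × 10^7 cells/mL

2.00 × 10^7 cells/mL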